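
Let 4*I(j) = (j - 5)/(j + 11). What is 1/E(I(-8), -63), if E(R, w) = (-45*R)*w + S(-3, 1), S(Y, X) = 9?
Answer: -4/12249 ≈ -0.00032656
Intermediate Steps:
I(j) = (-5 + j)/(4*(11 + j)) (I(j) = ((j - 5)/(j + 11))/4 = ((-5 + j)/(11 + j))/4 = (-5 + j)/(4*(11 + j)))
E(R, w) = 9 - 45*R*w (E(R, w) = (-45*R)*w + 9 = -45*R*w + 9 = 9 - 45*R*w)
1/E(I(-8), -63) = 1/(9 - 45*(-5 - 8)/(4*(11 - 8))*(-63)) = 1/(9 - 45*(¼)*(-13)/3*(-63)) = 1/(9 - 45*(¼)*(⅓)*(-13)*(-63)) = 1/(9 - 45*(-13/12)*(-63)) = 1/(9 - 12285/4) = 1/(-12249/4) = -4/12249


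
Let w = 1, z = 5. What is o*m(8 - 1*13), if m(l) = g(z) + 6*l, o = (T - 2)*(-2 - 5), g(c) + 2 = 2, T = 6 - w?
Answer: 630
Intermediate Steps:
T = 5 (T = 6 - 1*1 = 6 - 1 = 5)
g(c) = 0 (g(c) = -2 + 2 = 0)
o = -21 (o = (5 - 2)*(-2 - 5) = 3*(-7) = -21)
m(l) = 6*l (m(l) = 0 + 6*l = 6*l)
o*m(8 - 1*13) = -126*(8 - 1*13) = -126*(8 - 13) = -126*(-5) = -21*(-30) = 630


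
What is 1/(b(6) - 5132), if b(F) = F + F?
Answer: -1/5120 ≈ -0.00019531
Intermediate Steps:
b(F) = 2*F
1/(b(6) - 5132) = 1/(2*6 - 5132) = 1/(12 - 5132) = 1/(-5120) = -1/5120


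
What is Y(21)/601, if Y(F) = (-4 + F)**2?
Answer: 289/601 ≈ 0.48087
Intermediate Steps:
Y(21)/601 = (-4 + 21)**2/601 = 17**2*(1/601) = 289*(1/601) = 289/601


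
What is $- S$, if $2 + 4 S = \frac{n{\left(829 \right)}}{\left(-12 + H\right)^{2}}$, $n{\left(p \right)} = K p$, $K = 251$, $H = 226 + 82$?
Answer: $- \frac{32847}{350464} \approx -0.093724$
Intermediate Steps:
$H = 308$
$n{\left(p \right)} = 251 p$
$S = \frac{32847}{350464}$ ($S = - \frac{1}{2} + \frac{251 \cdot 829 \frac{1}{\left(-12 + 308\right)^{2}}}{4} = - \frac{1}{2} + \frac{208079 \frac{1}{296^{2}}}{4} = - \frac{1}{2} + \frac{208079 \cdot \frac{1}{87616}}{4} = - \frac{1}{2} + \frac{1}{4} \cdot \frac{208079}{87616} = - \frac{1}{2} + \frac{208079}{350464} = \frac{32847}{350464} \approx 0.093724$)
$- S = \left(-1\right) \frac{32847}{350464} = - \frac{32847}{350464}$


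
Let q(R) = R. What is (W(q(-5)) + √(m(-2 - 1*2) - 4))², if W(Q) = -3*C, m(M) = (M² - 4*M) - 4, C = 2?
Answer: 60 - 24*√6 ≈ 1.2122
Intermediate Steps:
m(M) = -4 + M² - 4*M
W(Q) = -6 (W(Q) = -3*2 = -6)
(W(q(-5)) + √(m(-2 - 1*2) - 4))² = (-6 + √((-4 + (-2 - 1*2)² - 4*(-2 - 1*2)) - 4))² = (-6 + √((-4 + (-2 - 2)² - 4*(-2 - 2)) - 4))² = (-6 + √((-4 + (-4)² - 4*(-4)) - 4))² = (-6 + √((-4 + 16 + 16) - 4))² = (-6 + √(28 - 4))² = (-6 + √24)² = (-6 + 2*√6)²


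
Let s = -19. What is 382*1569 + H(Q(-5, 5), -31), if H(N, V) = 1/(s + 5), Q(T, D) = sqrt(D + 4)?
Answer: 8391011/14 ≈ 5.9936e+5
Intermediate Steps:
Q(T, D) = sqrt(4 + D)
H(N, V) = -1/14 (H(N, V) = 1/(-19 + 5) = 1/(-14) = -1/14)
382*1569 + H(Q(-5, 5), -31) = 382*1569 - 1/14 = 599358 - 1/14 = 8391011/14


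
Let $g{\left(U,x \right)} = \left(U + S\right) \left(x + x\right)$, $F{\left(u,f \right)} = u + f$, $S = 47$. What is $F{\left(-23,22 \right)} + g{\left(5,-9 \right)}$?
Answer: $-937$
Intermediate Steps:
$F{\left(u,f \right)} = f + u$
$g{\left(U,x \right)} = 2 x \left(47 + U\right)$ ($g{\left(U,x \right)} = \left(U + 47\right) \left(x + x\right) = \left(47 + U\right) 2 x = 2 x \left(47 + U\right)$)
$F{\left(-23,22 \right)} + g{\left(5,-9 \right)} = \left(22 - 23\right) + 2 \left(-9\right) \left(47 + 5\right) = -1 + 2 \left(-9\right) 52 = -1 - 936 = -937$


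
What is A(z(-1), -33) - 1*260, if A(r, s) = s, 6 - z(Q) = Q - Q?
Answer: -293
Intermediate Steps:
z(Q) = 6 (z(Q) = 6 - (Q - Q) = 6 - 1*0 = 6 + 0 = 6)
A(z(-1), -33) - 1*260 = -33 - 1*260 = -33 - 260 = -293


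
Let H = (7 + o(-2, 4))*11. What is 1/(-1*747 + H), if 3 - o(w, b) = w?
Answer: -1/615 ≈ -0.0016260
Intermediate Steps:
o(w, b) = 3 - w
H = 132 (H = (7 + (3 - 1*(-2)))*11 = (7 + (3 + 2))*11 = (7 + 5)*11 = 12*11 = 132)
1/(-1*747 + H) = 1/(-1*747 + 132) = 1/(-747 + 132) = 1/(-615) = -1/615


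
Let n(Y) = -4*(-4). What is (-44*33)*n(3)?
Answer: -23232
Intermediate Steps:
n(Y) = 16
(-44*33)*n(3) = -44*33*16 = -1452*16 = -23232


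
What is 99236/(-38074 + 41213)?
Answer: 99236/3139 ≈ 31.614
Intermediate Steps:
99236/(-38074 + 41213) = 99236/3139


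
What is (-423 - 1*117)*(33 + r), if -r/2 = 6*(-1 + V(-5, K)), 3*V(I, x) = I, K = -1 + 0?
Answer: -35100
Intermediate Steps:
K = -1
V(I, x) = I/3
r = 32 (r = -12*(-1 + (⅓)*(-5)) = -12*(-1 - 5/3) = -12*(-8)/3 = -2*(-16) = 32)
(-423 - 1*117)*(33 + r) = (-423 - 1*117)*(33 + 32) = (-423 - 117)*65 = -540*65 = -35100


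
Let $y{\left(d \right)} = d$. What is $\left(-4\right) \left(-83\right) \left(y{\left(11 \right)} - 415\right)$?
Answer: $-134128$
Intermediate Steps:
$\left(-4\right) \left(-83\right) \left(y{\left(11 \right)} - 415\right) = \left(-4\right) \left(-83\right) \left(11 - 415\right) = 332 \left(-404\right) = -134128$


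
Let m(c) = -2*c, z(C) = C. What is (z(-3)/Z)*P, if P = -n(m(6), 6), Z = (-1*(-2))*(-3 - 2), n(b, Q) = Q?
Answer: -9/5 ≈ -1.8000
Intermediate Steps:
Z = -10 (Z = 2*(-5) = -10)
P = -6 (P = -1*6 = -6)
(z(-3)/Z)*P = -3/(-10)*(-6) = -3*(-⅒)*(-6) = (3/10)*(-6) = -9/5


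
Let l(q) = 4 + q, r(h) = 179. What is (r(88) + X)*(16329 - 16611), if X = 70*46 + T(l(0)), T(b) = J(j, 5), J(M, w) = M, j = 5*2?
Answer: -961338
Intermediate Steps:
j = 10
T(b) = 10
X = 3230 (X = 70*46 + 10 = 3220 + 10 = 3230)
(r(88) + X)*(16329 - 16611) = (179 + 3230)*(16329 - 16611) = 3409*(-282) = -961338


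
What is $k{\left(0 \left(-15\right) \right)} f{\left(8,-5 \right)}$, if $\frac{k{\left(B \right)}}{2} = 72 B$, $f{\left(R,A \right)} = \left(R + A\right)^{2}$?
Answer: $0$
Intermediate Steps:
$f{\left(R,A \right)} = \left(A + R\right)^{2}$
$k{\left(B \right)} = 144 B$ ($k{\left(B \right)} = 2 \cdot 72 B = 144 B$)
$k{\left(0 \left(-15\right) \right)} f{\left(8,-5 \right)} = 144 \cdot 0 \left(-15\right) \left(-5 + 8\right)^{2} = 144 \cdot 0 \cdot 3^{2} = 0 \cdot 9 = 0$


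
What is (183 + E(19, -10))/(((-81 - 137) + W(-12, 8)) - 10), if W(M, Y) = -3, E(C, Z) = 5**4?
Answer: -808/231 ≈ -3.4978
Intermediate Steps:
E(C, Z) = 625
(183 + E(19, -10))/(((-81 - 137) + W(-12, 8)) - 10) = (183 + 625)/(((-81 - 137) - 3) - 10) = 808/((-218 - 3) - 10) = 808/(-221 - 10) = 808/(-231) = 808*(-1/231) = -808/231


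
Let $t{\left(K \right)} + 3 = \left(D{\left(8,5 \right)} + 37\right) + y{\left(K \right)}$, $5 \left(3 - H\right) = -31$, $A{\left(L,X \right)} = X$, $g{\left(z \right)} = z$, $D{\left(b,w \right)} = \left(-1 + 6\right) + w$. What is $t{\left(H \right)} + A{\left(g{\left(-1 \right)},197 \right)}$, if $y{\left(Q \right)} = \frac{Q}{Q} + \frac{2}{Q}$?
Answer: $\frac{5571}{23} \approx 242.22$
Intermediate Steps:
$D{\left(b,w \right)} = 5 + w$
$H = \frac{46}{5}$ ($H = 3 - - \frac{31}{5} = 3 + \frac{31}{5} = \frac{46}{5} \approx 9.2$)
$y{\left(Q \right)} = 1 + \frac{2}{Q}$
$t{\left(K \right)} = 44 + \frac{2 + K}{K}$ ($t{\left(K \right)} = -3 + \left(\left(\left(5 + 5\right) + 37\right) + \frac{2 + K}{K}\right) = -3 + \left(\left(10 + 37\right) + \frac{2 + K}{K}\right) = -3 + \left(47 + \frac{2 + K}{K}\right) = 44 + \frac{2 + K}{K}$)
$t{\left(H \right)} + A{\left(g{\left(-1 \right)},197 \right)} = \left(45 + \frac{2}{\frac{46}{5}}\right) + 197 = \left(45 + 2 \cdot \frac{5}{46}\right) + 197 = \left(45 + \frac{5}{23}\right) + 197 = \frac{1040}{23} + 197 = \frac{5571}{23}$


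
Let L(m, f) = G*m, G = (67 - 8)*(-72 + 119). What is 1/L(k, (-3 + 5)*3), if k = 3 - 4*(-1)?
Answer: 1/19411 ≈ 5.1517e-5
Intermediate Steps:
G = 2773 (G = 59*47 = 2773)
k = 7 (k = 3 + 4 = 7)
L(m, f) = 2773*m
1/L(k, (-3 + 5)*3) = 1/(2773*7) = 1/19411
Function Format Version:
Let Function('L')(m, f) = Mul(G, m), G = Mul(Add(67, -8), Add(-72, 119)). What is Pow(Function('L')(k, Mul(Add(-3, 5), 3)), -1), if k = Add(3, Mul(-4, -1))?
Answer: Rational(1, 19411) ≈ 5.1517e-5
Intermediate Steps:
G = 2773 (G = Mul(59, 47) = 2773)
k = 7 (k = Add(3, 4) = 7)
Function('L')(m, f) = Mul(2773, m)
Pow(Function('L')(k, Mul(Add(-3, 5), 3)), -1) = Pow(Mul(2773, 7), -1) = Pow(19411, -1) = Rational(1, 19411)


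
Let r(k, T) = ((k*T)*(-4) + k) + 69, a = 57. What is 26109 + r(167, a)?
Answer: -11731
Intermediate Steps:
r(k, T) = 69 + k - 4*T*k (r(k, T) = ((T*k)*(-4) + k) + 69 = (-4*T*k + k) + 69 = (k - 4*T*k) + 69 = 69 + k - 4*T*k)
26109 + r(167, a) = 26109 + (69 + 167 - 4*57*167) = 26109 + (69 + 167 - 38076) = 26109 - 37840 = -11731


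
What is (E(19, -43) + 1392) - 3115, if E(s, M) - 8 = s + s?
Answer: -1677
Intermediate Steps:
E(s, M) = 8 + 2*s (E(s, M) = 8 + (s + s) = 8 + 2*s)
(E(19, -43) + 1392) - 3115 = ((8 + 2*19) + 1392) - 3115 = ((8 + 38) + 1392) - 3115 = (46 + 1392) - 3115 = 1438 - 3115 = -1677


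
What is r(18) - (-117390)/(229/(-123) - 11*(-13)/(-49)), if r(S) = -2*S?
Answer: -1647783/67 ≈ -24594.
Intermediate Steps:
r(18) - (-117390)/(229/(-123) - 11*(-13)/(-49)) = -2*18 - (-117390)/(229/(-123) - 11*(-13)/(-49)) = -36 - (-117390)/(229*(-1/123) + 143*(-1/49)) = -36 - (-117390)/(-229/123 - 143/49) = -36 - (-117390)/(-28810/6027) = -36 - (-117390)*(-6027)/28810 = -36 - 258*548457/5762 = -36 - 1645371/67 = -1647783/67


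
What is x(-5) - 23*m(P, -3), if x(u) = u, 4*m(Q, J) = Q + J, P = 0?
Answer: 49/4 ≈ 12.250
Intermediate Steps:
m(Q, J) = J/4 + Q/4 (m(Q, J) = (Q + J)/4 = (J + Q)/4 = J/4 + Q/4)
x(-5) - 23*m(P, -3) = -5 - 23*((¼)*(-3) + (¼)*0) = -5 - 23*(-¾ + 0) = -5 - 23*(-¾) = -5 + 69/4 = 49/4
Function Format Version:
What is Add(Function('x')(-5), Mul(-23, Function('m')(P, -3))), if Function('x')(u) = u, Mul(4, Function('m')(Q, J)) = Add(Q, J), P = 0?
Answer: Rational(49, 4) ≈ 12.250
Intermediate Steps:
Function('m')(Q, J) = Add(Mul(Rational(1, 4), J), Mul(Rational(1, 4), Q)) (Function('m')(Q, J) = Mul(Rational(1, 4), Add(Q, J)) = Mul(Rational(1, 4), Add(J, Q)) = Add(Mul(Rational(1, 4), J), Mul(Rational(1, 4), Q)))
Add(Function('x')(-5), Mul(-23, Function('m')(P, -3))) = Add(-5, Mul(-23, Add(Mul(Rational(1, 4), -3), Mul(Rational(1, 4), 0)))) = Add(-5, Mul(-23, Add(Rational(-3, 4), 0))) = Add(-5, Mul(-23, Rational(-3, 4))) = Add(-5, Rational(69, 4)) = Rational(49, 4)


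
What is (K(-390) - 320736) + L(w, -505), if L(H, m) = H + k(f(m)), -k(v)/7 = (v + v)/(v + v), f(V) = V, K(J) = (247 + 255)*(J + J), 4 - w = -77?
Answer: -712222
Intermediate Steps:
w = 81 (w = 4 - 1*(-77) = 4 + 77 = 81)
K(J) = 1004*J (K(J) = 502*(2*J) = 1004*J)
k(v) = -7 (k(v) = -7*(v + v)/(v + v) = -7*2*v/(2*v) = -7*2*v*1/(2*v) = -7*1 = -7)
L(H, m) = -7 + H (L(H, m) = H - 7 = -7 + H)
(K(-390) - 320736) + L(w, -505) = (1004*(-390) - 320736) + (-7 + 81) = (-391560 - 320736) + 74 = -712296 + 74 = -712222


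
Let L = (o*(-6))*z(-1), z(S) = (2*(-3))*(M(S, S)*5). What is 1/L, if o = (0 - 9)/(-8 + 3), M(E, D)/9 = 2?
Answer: 1/5832 ≈ 0.00017147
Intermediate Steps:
M(E, D) = 18 (M(E, D) = 9*2 = 18)
o = 9/5 (o = -9/(-5) = -9*(-⅕) = 9/5 ≈ 1.8000)
z(S) = -540 (z(S) = (2*(-3))*(18*5) = -6*90 = -540)
L = 5832 (L = ((9/5)*(-6))*(-540) = -54/5*(-540) = 5832)
1/L = 1/5832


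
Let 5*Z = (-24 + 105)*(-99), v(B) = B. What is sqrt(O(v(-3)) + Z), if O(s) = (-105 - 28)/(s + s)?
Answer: I*sqrt(1423470)/30 ≈ 39.77*I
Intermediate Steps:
O(s) = -133/(2*s) (O(s) = -133*1/(2*s) = -133/(2*s))
Z = -8019/5 (Z = ((-24 + 105)*(-99))/5 = (81*(-99))/5 = (1/5)*(-8019) = -8019/5 ≈ -1603.8)
sqrt(O(v(-3)) + Z) = sqrt(-133/2/(-3) - 8019/5) = sqrt(-133/2*(-1/3) - 8019/5) = sqrt(133/6 - 8019/5) = sqrt(-47449/30) = I*sqrt(1423470)/30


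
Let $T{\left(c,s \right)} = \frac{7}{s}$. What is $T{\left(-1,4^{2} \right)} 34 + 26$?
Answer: $\frac{327}{8} \approx 40.875$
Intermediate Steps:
$T{\left(-1,4^{2} \right)} 34 + 26 = \frac{7}{4^{2}} \cdot 34 + 26 = \frac{7}{16} \cdot 34 + 26 = \frac{119}{8} + 26 = \frac{327}{8}$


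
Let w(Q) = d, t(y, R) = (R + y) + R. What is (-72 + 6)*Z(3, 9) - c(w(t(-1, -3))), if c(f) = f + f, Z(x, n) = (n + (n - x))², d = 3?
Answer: -14856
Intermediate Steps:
t(y, R) = y + 2*R
Z(x, n) = (-x + 2*n)²
w(Q) = 3
c(f) = 2*f
(-72 + 6)*Z(3, 9) - c(w(t(-1, -3))) = (-72 + 6)*(-1*3 + 2*9)² - 2*3 = -66*(-3 + 18)² - 1*6 = -66*15² - 6 = -66*225 - 6 = -14850 - 6 = -14856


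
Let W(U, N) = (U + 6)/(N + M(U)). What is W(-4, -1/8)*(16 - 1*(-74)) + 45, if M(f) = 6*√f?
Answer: 413325/9217 - 138240*I/9217 ≈ 44.844 - 14.998*I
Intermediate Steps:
W(U, N) = (6 + U)/(N + 6*√U) (W(U, N) = (U + 6)/(N + 6*√U) = (6 + U)/(N + 6*√U))
W(-4, -1/8)*(16 - 1*(-74)) + 45 = ((6 - 4)/(-1/8 + 6*√(-4)))*(16 - 1*(-74)) + 45 = (2/(-1*⅛ + 6*(2*I)))*(16 + 74) + 45 = (2/(-⅛ + 12*I))*90 + 45 = ((64*(-⅛ - 12*I)/9217)*2)*90 + 45 = (128*(-⅛ - 12*I)/9217)*90 + 45 = 11520*(-⅛ - 12*I)/9217 + 45 = 45 + 11520*(-⅛ - 12*I)/9217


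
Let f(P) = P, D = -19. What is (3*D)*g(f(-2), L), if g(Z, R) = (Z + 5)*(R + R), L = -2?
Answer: 684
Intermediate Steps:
g(Z, R) = 2*R*(5 + Z) (g(Z, R) = (5 + Z)*(2*R) = 2*R*(5 + Z))
(3*D)*g(f(-2), L) = (3*(-19))*(2*(-2)*(5 - 2)) = -114*(-2)*3 = -57*(-12) = 684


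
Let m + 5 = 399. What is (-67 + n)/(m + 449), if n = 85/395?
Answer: -5276/66597 ≈ -0.079223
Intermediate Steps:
m = 394 (m = -5 + 399 = 394)
n = 17/79 (n = 85*(1/395) = 17/79 ≈ 0.21519)
(-67 + n)/(m + 449) = (-67 + 17/79)/(394 + 449) = -5276/79/843 = (1/843)*(-5276/79) = -5276/66597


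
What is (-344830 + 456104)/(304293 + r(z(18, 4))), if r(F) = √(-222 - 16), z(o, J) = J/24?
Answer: 33859899282/92594230087 - 111274*I*√238/92594230087 ≈ 0.36568 - 1.854e-5*I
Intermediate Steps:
z(o, J) = J/24 (z(o, J) = J*(1/24) = J/24)
r(F) = I*√238 (r(F) = √(-238) = I*√238)
(-344830 + 456104)/(304293 + r(z(18, 4))) = (-344830 + 456104)/(304293 + I*√238) = 111274/(304293 + I*√238)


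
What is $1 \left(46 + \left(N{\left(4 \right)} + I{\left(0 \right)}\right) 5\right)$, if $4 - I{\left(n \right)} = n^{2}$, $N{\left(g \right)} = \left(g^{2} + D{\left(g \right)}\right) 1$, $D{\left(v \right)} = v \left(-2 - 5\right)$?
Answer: $6$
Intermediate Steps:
$D{\left(v \right)} = - 7 v$ ($D{\left(v \right)} = v \left(-7\right) = - 7 v$)
$N{\left(g \right)} = g^{2} - 7 g$ ($N{\left(g \right)} = \left(g^{2} - 7 g\right) 1 = g^{2} - 7 g$)
$I{\left(n \right)} = 4 - n^{2}$
$1 \left(46 + \left(N{\left(4 \right)} + I{\left(0 \right)}\right) 5\right) = 1 \left(46 + \left(4 \left(-7 + 4\right) + \left(4 - 0^{2}\right)\right) 5\right) = 1 \left(46 + \left(4 \left(-3\right) + \left(4 - 0\right)\right) 5\right) = 1 \left(46 + \left(-12 + \left(4 + 0\right)\right) 5\right) = 1 \left(46 + \left(-12 + 4\right) 5\right) = 1 \left(46 - 40\right) = 1 \cdot 6 = 6$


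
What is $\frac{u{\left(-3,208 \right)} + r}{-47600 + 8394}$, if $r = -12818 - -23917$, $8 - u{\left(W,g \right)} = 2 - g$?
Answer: $- \frac{11313}{39206} \approx -0.28855$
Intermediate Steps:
$u{\left(W,g \right)} = 6 + g$ ($u{\left(W,g \right)} = 8 - \left(2 - g\right) = 8 + \left(-2 + g\right) = 6 + g$)
$r = 11099$ ($r = -12818 + 23917 = 11099$)
$\frac{u{\left(-3,208 \right)} + r}{-47600 + 8394} = \frac{\left(6 + 208\right) + 11099}{-47600 + 8394} = \frac{214 + 11099}{-39206} = 11313 \left(- \frac{1}{39206}\right) = - \frac{11313}{39206}$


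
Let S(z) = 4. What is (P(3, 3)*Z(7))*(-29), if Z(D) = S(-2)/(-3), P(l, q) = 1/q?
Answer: 116/9 ≈ 12.889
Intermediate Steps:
Z(D) = -4/3 (Z(D) = 4/(-3) = 4*(-1/3) = -4/3)
(P(3, 3)*Z(7))*(-29) = (-4/3/3)*(-29) = ((1/3)*(-4/3))*(-29) = -4/9*(-29) = 116/9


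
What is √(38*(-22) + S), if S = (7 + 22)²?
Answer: √5 ≈ 2.2361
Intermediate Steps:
S = 841 (S = 29² = 841)
√(38*(-22) + S) = √(38*(-22) + 841) = √(-836 + 841) = √5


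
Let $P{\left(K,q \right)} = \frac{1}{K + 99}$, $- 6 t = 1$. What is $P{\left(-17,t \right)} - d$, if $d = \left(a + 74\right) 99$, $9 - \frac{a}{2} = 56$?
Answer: $\frac{162361}{82} \approx 1980.0$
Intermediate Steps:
$a = -94$ ($a = 18 - 112 = -94$)
$t = - \frac{1}{6}$ ($t = \left(- \frac{1}{6}\right) 1 = - \frac{1}{6} \approx -0.16667$)
$P{\left(K,q \right)} = \frac{1}{99 + K}$
$d = -1980$ ($d = \left(-94 + 74\right) 99 = \left(-20\right) 99 = -1980$)
$P{\left(-17,t \right)} - d = \frac{1}{99 - 17} - -1980 = \frac{1}{82} + 1980 = \frac{162361}{82}$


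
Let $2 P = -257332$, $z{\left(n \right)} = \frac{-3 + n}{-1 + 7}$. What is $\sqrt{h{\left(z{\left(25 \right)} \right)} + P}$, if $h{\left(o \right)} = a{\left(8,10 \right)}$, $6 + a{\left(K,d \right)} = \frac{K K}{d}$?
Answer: $\frac{16 i \sqrt{12565}}{5} \approx 358.7 i$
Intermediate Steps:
$z{\left(n \right)} = - \frac{1}{2} + \frac{n}{6}$ ($z{\left(n \right)} = \frac{-3 + n}{6} = \left(-3 + n\right) \frac{1}{6} = - \frac{1}{2} + \frac{n}{6}$)
$P = -128666$ ($P = \frac{1}{2} \left(-257332\right) = -128666$)
$a{\left(K,d \right)} = -6 + \frac{K^{2}}{d}$ ($a{\left(K,d \right)} = -6 + \frac{K K}{d} = -6 + \frac{K^{2}}{d}$)
$h{\left(o \right)} = \frac{2}{5}$ ($h{\left(o \right)} = -6 + \frac{8^{2}}{10} = -6 + 64 \cdot \frac{1}{10} = -6 + \frac{32}{5} = \frac{2}{5}$)
$\sqrt{h{\left(z{\left(25 \right)} \right)} + P} = \sqrt{\frac{2}{5} - 128666} = \sqrt{- \frac{643328}{5}} = \frac{16 i \sqrt{12565}}{5}$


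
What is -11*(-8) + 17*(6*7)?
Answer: 802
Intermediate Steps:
-11*(-8) + 17*(6*7) = 88 + 17*42 = 88 + 714 = 802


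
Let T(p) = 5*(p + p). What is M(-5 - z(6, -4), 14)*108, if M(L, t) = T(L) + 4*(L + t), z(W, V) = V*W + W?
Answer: 25704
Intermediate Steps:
T(p) = 10*p (T(p) = 5*(2*p) = 10*p)
z(W, V) = W + V*W
M(L, t) = 4*t + 14*L (M(L, t) = 10*L + 4*(L + t) = 10*L + (4*L + 4*t) = 4*t + 14*L)
M(-5 - z(6, -4), 14)*108 = (4*14 + 14*(-5 - 6*(1 - 4)))*108 = (56 + 14*(-5 - 6*(-3)))*108 = (56 + 14*(-5 - 1*(-18)))*108 = (56 + 14*(-5 + 18))*108 = (56 + 14*13)*108 = (56 + 182)*108 = 238*108 = 25704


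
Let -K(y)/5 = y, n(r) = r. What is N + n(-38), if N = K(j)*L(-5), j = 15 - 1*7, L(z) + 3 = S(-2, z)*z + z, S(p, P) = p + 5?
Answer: 882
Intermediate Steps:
S(p, P) = 5 + p
L(z) = -3 + 4*z (L(z) = -3 + ((5 - 2)*z + z) = -3 + (3*z + z) = -3 + 4*z)
j = 8 (j = 15 - 7 = 8)
K(y) = -5*y
N = 920 (N = (-5*8)*(-3 + 4*(-5)) = -40*(-3 - 20) = -40*(-23) = 920)
N + n(-38) = 920 - 38 = 882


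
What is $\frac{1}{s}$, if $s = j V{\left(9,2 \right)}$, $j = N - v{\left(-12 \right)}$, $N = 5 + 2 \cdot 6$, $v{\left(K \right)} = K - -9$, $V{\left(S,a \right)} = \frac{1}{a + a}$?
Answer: $\frac{1}{5} \approx 0.2$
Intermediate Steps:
$V{\left(S,a \right)} = \frac{1}{2 a}$
$v{\left(K \right)} = 9 + K$ ($v{\left(K \right)} = K + 9 = 9 + K$)
$N = 17$ ($N = 5 + 12 = 17$)
$j = 20$ ($j = 17 - \left(9 - 12\right) = 17 - -3 = 17 + 3 = 20$)
$s = 5$ ($s = 20 \frac{1}{2 \cdot 2} = 20 \cdot \frac{1}{2} \cdot \frac{1}{2} = 20 \cdot \frac{1}{4} = 5$)
$\frac{1}{s} = \frac{1}{5}$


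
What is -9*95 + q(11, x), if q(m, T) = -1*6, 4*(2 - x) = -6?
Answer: -861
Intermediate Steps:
x = 7/2 (x = 2 - 1/4*(-6) = 2 + 3/2 = 7/2 ≈ 3.5000)
q(m, T) = -6
-9*95 + q(11, x) = -9*95 - 6 = -855 - 6 = -861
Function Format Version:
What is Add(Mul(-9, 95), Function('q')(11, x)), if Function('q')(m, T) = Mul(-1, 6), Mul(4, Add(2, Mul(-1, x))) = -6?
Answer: -861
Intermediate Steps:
x = Rational(7, 2) (x = Add(2, Mul(Rational(-1, 4), -6)) = Add(2, Rational(3, 2)) = Rational(7, 2) ≈ 3.5000)
Function('q')(m, T) = -6
Add(Mul(-9, 95), Function('q')(11, x)) = Add(Mul(-9, 95), -6) = Add(-855, -6) = -861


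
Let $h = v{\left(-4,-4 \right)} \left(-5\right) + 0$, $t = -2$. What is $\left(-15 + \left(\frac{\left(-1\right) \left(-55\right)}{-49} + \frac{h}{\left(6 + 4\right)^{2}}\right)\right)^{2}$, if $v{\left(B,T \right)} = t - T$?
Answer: $\frac{63186601}{240100} \approx 263.17$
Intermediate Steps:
$v{\left(B,T \right)} = -2 - T$
$h = -10$ ($h = \left(-2 - -4\right) \left(-5\right) + 0 = \left(-2 + 4\right) \left(-5\right) + 0 = 2 \left(-5\right) + 0 = -10 + 0 = -10$)
$\left(-15 + \left(\frac{\left(-1\right) \left(-55\right)}{-49} + \frac{h}{\left(6 + 4\right)^{2}}\right)\right)^{2} = \left(-15 - \left(\frac{10}{\left(6 + 4\right)^{2}} - \frac{\left(-1\right) \left(-55\right)}{-49}\right)\right)^{2} = \left(-15 - \left(\frac{55}{49} + \frac{10}{10^{2}}\right)\right)^{2} = \left(-15 - \left(\frac{55}{49} + \frac{10}{100}\right)\right)^{2} = \left(-15 - \frac{599}{490}\right)^{2} = \left(- \frac{7949}{490}\right)^{2} = \frac{63186601}{240100}$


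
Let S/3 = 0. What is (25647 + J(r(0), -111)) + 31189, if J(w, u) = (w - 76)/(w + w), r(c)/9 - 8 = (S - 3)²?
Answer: 17391893/306 ≈ 56836.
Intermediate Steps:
S = 0 (S = 3*0 = 0)
r(c) = 153 (r(c) = 72 + 9*(0 - 3)² = 72 + 9*(-3)² = 72 + 9*9 = 72 + 81 = 153)
J(w, u) = (-76 + w)/(2*w) (J(w, u) = (-76 + w)/((2*w)) = (-76 + w)*(1/(2*w)) = (-76 + w)/(2*w))
(25647 + J(r(0), -111)) + 31189 = (25647 + (½)*(-76 + 153)/153) + 31189 = (25647 + (½)*(1/153)*77) + 31189 = (25647 + 77/306) + 31189 = 7848059/306 + 31189 = 17391893/306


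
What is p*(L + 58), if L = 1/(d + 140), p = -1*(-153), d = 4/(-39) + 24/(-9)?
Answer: 15833205/1784 ≈ 8875.1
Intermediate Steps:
d = -36/13 (d = 4*(-1/39) + 24*(-1/9) = -4/39 - 8/3 = -36/13 ≈ -2.7692)
p = 153
L = 13/1784 (L = 1/(-36/13 + 140) = 1/(1784/13) = 13/1784 ≈ 0.0072870)
p*(L + 58) = 153*(13/1784 + 58) = 153*(103485/1784) = 15833205/1784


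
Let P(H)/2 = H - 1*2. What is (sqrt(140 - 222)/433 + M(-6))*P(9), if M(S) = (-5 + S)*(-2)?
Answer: 308 + 14*I*sqrt(82)/433 ≈ 308.0 + 0.29278*I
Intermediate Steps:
P(H) = -4 + 2*H (P(H) = 2*(H - 1*2) = 2*(H - 2) = 2*(-2 + H) = -4 + 2*H)
M(S) = 10 - 2*S
(sqrt(140 - 222)/433 + M(-6))*P(9) = (sqrt(140 - 222)/433 + (10 - 2*(-6)))*(-4 + 2*9) = (sqrt(-82)*(1/433) + (10 + 12))*(-4 + 18) = ((I*sqrt(82))*(1/433) + 22)*14 = (I*sqrt(82)/433 + 22)*14 = (22 + I*sqrt(82)/433)*14 = 308 + 14*I*sqrt(82)/433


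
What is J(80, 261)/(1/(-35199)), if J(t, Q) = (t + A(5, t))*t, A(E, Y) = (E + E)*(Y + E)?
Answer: -2618805600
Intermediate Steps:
A(E, Y) = 2*E*(E + Y) (A(E, Y) = (2*E)*(E + Y) = 2*E*(E + Y))
J(t, Q) = t*(50 + 11*t) (J(t, Q) = (t + 2*5*(5 + t))*t = (t + (50 + 10*t))*t = (50 + 11*t)*t = t*(50 + 11*t))
J(80, 261)/(1/(-35199)) = (80*(50 + 11*80))/(1/(-35199)) = (80*(50 + 880))/(-1/35199) = (80*930)*(-35199) = 74400*(-35199) = -2618805600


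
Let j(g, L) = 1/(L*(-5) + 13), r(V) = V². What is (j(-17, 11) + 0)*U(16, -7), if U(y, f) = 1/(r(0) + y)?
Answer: -1/672 ≈ -0.0014881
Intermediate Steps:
j(g, L) = 1/(13 - 5*L) (j(g, L) = 1/(-5*L + 13) = 1/(13 - 5*L))
U(y, f) = 1/y (U(y, f) = 1/(0² + y) = 1/(0 + y) = 1/y)
(j(-17, 11) + 0)*U(16, -7) = (-1/(-13 + 5*11) + 0)/16 = (-1/(-13 + 55) + 0)*(1/16) = (-1/42 + 0)*(1/16) = -1/42*1/16 = -1/672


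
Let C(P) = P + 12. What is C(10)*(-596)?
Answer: -13112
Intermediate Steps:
C(P) = 12 + P
C(10)*(-596) = (12 + 10)*(-596) = 22*(-596) = -13112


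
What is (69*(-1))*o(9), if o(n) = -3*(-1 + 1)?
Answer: 0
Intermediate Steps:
o(n) = 0 (o(n) = -3*0 = 0)
(69*(-1))*o(9) = (69*(-1))*0 = -69*0 = 0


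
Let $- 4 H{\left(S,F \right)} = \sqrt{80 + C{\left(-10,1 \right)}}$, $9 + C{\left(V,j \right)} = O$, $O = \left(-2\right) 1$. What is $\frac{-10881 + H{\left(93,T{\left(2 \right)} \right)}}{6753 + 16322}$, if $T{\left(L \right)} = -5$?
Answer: $- \frac{837}{1775} - \frac{\sqrt{69}}{92300} \approx -0.47164$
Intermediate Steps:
$O = -2$
$C{\left(V,j \right)} = -11$ ($C{\left(V,j \right)} = -9 - 2 = -11$)
$H{\left(S,F \right)} = - \frac{\sqrt{69}}{4}$ ($H{\left(S,F \right)} = - \frac{\sqrt{80 - 11}}{4} = - \frac{\sqrt{69}}{4}$)
$\frac{-10881 + H{\left(93,T{\left(2 \right)} \right)}}{6753 + 16322} = \frac{-10881 - \frac{\sqrt{69}}{4}}{6753 + 16322} = \frac{-10881 - \frac{\sqrt{69}}{4}}{23075} = \left(-10881 - \frac{\sqrt{69}}{4}\right) \frac{1}{23075} = - \frac{837}{1775} - \frac{\sqrt{69}}{92300}$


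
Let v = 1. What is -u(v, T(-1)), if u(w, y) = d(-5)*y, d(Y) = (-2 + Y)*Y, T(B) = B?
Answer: 35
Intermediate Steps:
d(Y) = Y*(-2 + Y)
u(w, y) = 35*y (u(w, y) = (-5*(-2 - 5))*y = (-5*(-7))*y = 35*y)
-u(v, T(-1)) = -35*(-1) = -1*(-35) = 35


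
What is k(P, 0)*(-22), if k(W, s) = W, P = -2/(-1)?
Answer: -44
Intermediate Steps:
P = 2 (P = -2*(-1) = 2)
k(P, 0)*(-22) = 2*(-22) = -44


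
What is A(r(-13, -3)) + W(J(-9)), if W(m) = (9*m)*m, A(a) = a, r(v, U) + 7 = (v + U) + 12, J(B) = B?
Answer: 718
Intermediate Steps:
r(v, U) = 5 + U + v (r(v, U) = -7 + ((v + U) + 12) = -7 + ((U + v) + 12) = -7 + (12 + U + v) = 5 + U + v)
W(m) = 9*m**2
A(r(-13, -3)) + W(J(-9)) = (5 - 3 - 13) + 9*(-9)**2 = -11 + 9*81 = -11 + 729 = 718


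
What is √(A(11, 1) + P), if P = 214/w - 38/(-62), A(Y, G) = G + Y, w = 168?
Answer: √23540811/1302 ≈ 3.7265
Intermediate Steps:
P = 4913/2604 (P = 214/168 - 38/(-62) = 214*(1/168) - 38*(-1/62) = 107/84 + 19/31 = 4913/2604 ≈ 1.8867)
√(A(11, 1) + P) = √((1 + 11) + 4913/2604) = √(12 + 4913/2604) = √(36161/2604) = √23540811/1302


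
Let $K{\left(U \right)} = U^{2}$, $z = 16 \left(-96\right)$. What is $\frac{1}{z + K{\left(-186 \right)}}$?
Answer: $\frac{1}{33060} \approx 3.0248 \cdot 10^{-5}$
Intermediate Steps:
$z = -1536$
$\frac{1}{z + K{\left(-186 \right)}} = \frac{1}{-1536 + \left(-186\right)^{2}} = \frac{1}{-1536 + 34596} = \frac{1}{33060}$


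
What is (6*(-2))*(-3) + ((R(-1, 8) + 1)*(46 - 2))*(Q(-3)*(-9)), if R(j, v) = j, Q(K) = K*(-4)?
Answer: 36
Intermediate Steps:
Q(K) = -4*K
(6*(-2))*(-3) + ((R(-1, 8) + 1)*(46 - 2))*(Q(-3)*(-9)) = (6*(-2))*(-3) + ((-1 + 1)*(46 - 2))*(-4*(-3)*(-9)) = -12*(-3) + (0*44)*(12*(-9)) = 36 + 0*(-108) = 36 + 0 = 36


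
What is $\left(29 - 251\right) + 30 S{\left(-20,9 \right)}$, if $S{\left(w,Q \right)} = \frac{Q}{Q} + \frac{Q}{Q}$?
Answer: $-162$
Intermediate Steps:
$S{\left(w,Q \right)} = 2$ ($S{\left(w,Q \right)} = 1 + 1 = 2$)
$\left(29 - 251\right) + 30 S{\left(-20,9 \right)} = \left(29 - 251\right) + 30 \cdot 2 = \left(29 - 251\right) + 60 = -222 + 60 = -162$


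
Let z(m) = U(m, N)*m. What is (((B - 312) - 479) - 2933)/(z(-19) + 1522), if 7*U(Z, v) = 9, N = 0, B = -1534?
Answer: -3346/953 ≈ -3.5110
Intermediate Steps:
U(Z, v) = 9/7 (U(Z, v) = (⅐)*9 = 9/7)
z(m) = 9*m/7
(((B - 312) - 479) - 2933)/(z(-19) + 1522) = (((-1534 - 312) - 479) - 2933)/((9/7)*(-19) + 1522) = ((-1846 - 479) - 2933)/(-171/7 + 1522) = (-2325 - 2933)/(10483/7) = -5258*7/10483 = -3346/953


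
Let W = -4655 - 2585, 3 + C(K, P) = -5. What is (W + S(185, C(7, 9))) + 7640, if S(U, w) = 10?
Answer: 410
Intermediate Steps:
C(K, P) = -8 (C(K, P) = -3 - 5 = -8)
W = -7240
(W + S(185, C(7, 9))) + 7640 = (-7240 + 10) + 7640 = -7230 + 7640 = 410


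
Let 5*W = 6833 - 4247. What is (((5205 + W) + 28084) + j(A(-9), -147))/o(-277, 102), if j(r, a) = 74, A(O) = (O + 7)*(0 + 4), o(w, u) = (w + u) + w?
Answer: -169401/2260 ≈ -74.956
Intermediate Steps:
o(w, u) = u + 2*w (o(w, u) = (u + w) + w = u + 2*w)
A(O) = 28 + 4*O (A(O) = (7 + O)*4 = 28 + 4*O)
W = 2586/5 (W = (6833 - 4247)/5 = (⅕)*2586 = 2586/5 ≈ 517.20)
(((5205 + W) + 28084) + j(A(-9), -147))/o(-277, 102) = (((5205 + 2586/5) + 28084) + 74)/(102 + 2*(-277)) = ((28611/5 + 28084) + 74)/(102 - 554) = (169031/5 + 74)/(-452) = (169401/5)*(-1/452) = -169401/2260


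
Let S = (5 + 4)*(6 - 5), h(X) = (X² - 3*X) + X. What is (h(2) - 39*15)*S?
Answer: -5265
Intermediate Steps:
h(X) = X² - 2*X
S = 9 (S = 9*1 = 9)
(h(2) - 39*15)*S = (2*(-2 + 2) - 39*15)*9 = (2*0 - 585)*9 = (0 - 585)*9 = -585*9 = -5265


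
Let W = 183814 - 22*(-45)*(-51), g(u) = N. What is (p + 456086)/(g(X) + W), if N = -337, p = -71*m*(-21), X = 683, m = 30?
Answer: 500816/132987 ≈ 3.7659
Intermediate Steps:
p = 44730 (p = -71*30*(-21) = -2130*(-21) = 44730)
g(u) = -337
W = 133324 (W = 183814 - (-990)*(-51) = 183814 - 1*50490 = 183814 - 50490 = 133324)
(p + 456086)/(g(X) + W) = (44730 + 456086)/(-337 + 133324) = 500816/132987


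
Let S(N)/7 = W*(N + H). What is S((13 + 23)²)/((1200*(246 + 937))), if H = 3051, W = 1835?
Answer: 531783/13520 ≈ 39.333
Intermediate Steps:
S(N) = 39190095 + 12845*N (S(N) = 7*(1835*(N + 3051)) = 7*(1835*(3051 + N)) = 7*(5598585 + 1835*N) = 39190095 + 12845*N)
S((13 + 23)²)/((1200*(246 + 937))) = (39190095 + 12845*(13 + 23)²)/((1200*(246 + 937))) = (39190095 + 12845*36²)/((1200*1183)) = (39190095 + 12845*1296)/1419600 = (39190095 + 16647120)*(1/1419600) = 55837215*(1/1419600) = 531783/13520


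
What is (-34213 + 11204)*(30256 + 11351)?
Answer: -957335463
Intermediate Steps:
(-34213 + 11204)*(30256 + 11351) = -23009*41607 = -957335463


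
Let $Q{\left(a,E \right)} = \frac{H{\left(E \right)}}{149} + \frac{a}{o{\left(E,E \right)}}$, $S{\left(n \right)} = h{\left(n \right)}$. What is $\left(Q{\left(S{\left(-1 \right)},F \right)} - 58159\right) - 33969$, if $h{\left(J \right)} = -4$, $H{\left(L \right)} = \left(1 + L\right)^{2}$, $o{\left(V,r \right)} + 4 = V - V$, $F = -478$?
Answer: $- \frac{13499394}{149} \approx -90600.0$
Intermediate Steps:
$o{\left(V,r \right)} = -4$ ($o{\left(V,r \right)} = -4 + \left(V - V\right) = -4 + 0 = -4$)
$S{\left(n \right)} = -4$
$Q{\left(a,E \right)} = - \frac{a}{4} + \frac{\left(1 + E\right)^{2}}{149}$ ($Q{\left(a,E \right)} = \frac{\left(1 + E\right)^{2}}{149} + \frac{a}{-4} = \left(1 + E\right)^{2} \cdot \frac{1}{149} + a \left(- \frac{1}{4}\right) = \frac{\left(1 + E\right)^{2}}{149} - \frac{a}{4} = - \frac{a}{4} + \frac{\left(1 + E\right)^{2}}{149}$)
$\left(Q{\left(S{\left(-1 \right)},F \right)} - 58159\right) - 33969 = \left(\left(\left(- \frac{1}{4}\right) \left(-4\right) + \frac{\left(1 - 478\right)^{2}}{149}\right) - 58159\right) - 33969 = \left(\left(1 + \frac{\left(-477\right)^{2}}{149}\right) - 58159\right) - 33969 = \left(\left(1 + \frac{1}{149} \cdot 227529\right) - 58159\right) - 33969 = \left(\left(1 + \frac{227529}{149}\right) - 58159\right) - 33969 = \left(\frac{227678}{149} - 58159\right) - 33969 = - \frac{8438013}{149} - 33969 = - \frac{13499394}{149}$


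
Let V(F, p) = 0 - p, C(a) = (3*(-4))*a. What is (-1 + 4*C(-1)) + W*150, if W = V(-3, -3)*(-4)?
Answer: -1753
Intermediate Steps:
C(a) = -12*a
V(F, p) = -p
W = -12 (W = -1*(-3)*(-4) = 3*(-4) = -12)
(-1 + 4*C(-1)) + W*150 = (-1 + 4*(-12*(-1))) - 12*150 = (-1 + 4*12) - 1800 = (-1 + 48) - 1800 = 47 - 1800 = -1753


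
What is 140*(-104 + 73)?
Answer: -4340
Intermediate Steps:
140*(-104 + 73) = 140*(-31) = -4340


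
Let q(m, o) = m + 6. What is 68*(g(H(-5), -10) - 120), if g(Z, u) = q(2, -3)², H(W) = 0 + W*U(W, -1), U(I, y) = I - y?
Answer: -3808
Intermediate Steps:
q(m, o) = 6 + m
H(W) = W*(1 + W) (H(W) = 0 + W*(W - 1*(-1)) = 0 + W*(W + 1) = 0 + W*(1 + W) = W*(1 + W))
g(Z, u) = 64 (g(Z, u) = (6 + 2)² = 8² = 64)
68*(g(H(-5), -10) - 120) = 68*(64 - 120) = 68*(-56) = -3808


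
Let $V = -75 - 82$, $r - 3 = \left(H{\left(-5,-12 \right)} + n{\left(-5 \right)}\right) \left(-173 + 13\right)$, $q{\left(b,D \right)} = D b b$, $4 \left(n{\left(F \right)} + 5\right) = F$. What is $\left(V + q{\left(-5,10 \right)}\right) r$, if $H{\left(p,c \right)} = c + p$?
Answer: $346239$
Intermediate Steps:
$n{\left(F \right)} = -5 + \frac{F}{4}$
$q{\left(b,D \right)} = D b^{2}$
$r = 3723$ ($r = 3 + \left(\left(-12 - 5\right) + \left(-5 + \frac{1}{4} \left(-5\right)\right)\right) \left(-173 + 13\right) = 3 + \left(-17 - \frac{25}{4}\right) \left(-160\right) = 3 - -3720 = 3 + 3720 = 3723$)
$V = -157$ ($V = -75 - 82 = -157$)
$\left(V + q{\left(-5,10 \right)}\right) r = \left(-157 + 10 \left(-5\right)^{2}\right) 3723 = \left(-157 + 10 \cdot 25\right) 3723 = \left(-157 + 250\right) 3723 = 93 \cdot 3723 = 346239$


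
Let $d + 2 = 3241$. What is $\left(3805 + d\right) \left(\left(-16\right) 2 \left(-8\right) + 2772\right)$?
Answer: $21329232$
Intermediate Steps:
$d = 3239$ ($d = -2 + 3241 = 3239$)
$\left(3805 + d\right) \left(\left(-16\right) 2 \left(-8\right) + 2772\right) = \left(3805 + 3239\right) \left(\left(-16\right) 2 \left(-8\right) + 2772\right) = 7044 \left(\left(-32\right) \left(-8\right) + 2772\right) = 7044 \left(256 + 2772\right) = 7044 \cdot 3028 = 21329232$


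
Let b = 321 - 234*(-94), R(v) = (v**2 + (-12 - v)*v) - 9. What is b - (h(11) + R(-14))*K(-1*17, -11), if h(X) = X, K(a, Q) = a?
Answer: 25207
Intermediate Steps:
R(v) = -9 + v**2 + v*(-12 - v) (R(v) = (v**2 + v*(-12 - v)) - 9 = -9 + v**2 + v*(-12 - v))
b = 22317 (b = 321 + 21996 = 22317)
b - (h(11) + R(-14))*K(-1*17, -11) = 22317 - (11 + (-9 - 12*(-14)))*(-1*17) = 22317 - (11 + (-9 + 168))*(-17) = 22317 - (11 + 159)*(-17) = 22317 - 170*(-17) = 22317 - 1*(-2890) = 22317 + 2890 = 25207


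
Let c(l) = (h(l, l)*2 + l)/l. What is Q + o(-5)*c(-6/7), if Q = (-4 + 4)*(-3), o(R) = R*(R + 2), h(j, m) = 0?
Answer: 15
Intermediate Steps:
o(R) = R*(2 + R)
Q = 0 (Q = 0*(-3) = 0)
c(l) = 1 (c(l) = (0*2 + l)/l = (0 + l)/l = l/l = 1)
Q + o(-5)*c(-6/7) = 0 - 5*(2 - 5)*1 = 0 - 5*(-3)*1 = 0 + 15*1 = 0 + 15 = 15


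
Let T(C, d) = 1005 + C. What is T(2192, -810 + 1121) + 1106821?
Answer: 1110018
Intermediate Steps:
T(2192, -810 + 1121) + 1106821 = (1005 + 2192) + 1106821 = 3197 + 1106821 = 1110018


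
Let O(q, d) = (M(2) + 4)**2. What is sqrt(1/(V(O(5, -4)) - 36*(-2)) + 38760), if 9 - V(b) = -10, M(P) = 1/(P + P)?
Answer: sqrt(320971651)/91 ≈ 196.88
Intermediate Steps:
M(P) = 1/(2*P)
O(q, d) = 289/16 (O(q, d) = ((1/2)/2 + 4)**2 = ((1/2)*(1/2) + 4)**2 = (1/4 + 4)**2 = (17/4)**2 = 289/16)
V(b) = 19 (V(b) = 9 - 1*(-10) = 9 + 10 = 19)
sqrt(1/(V(O(5, -4)) - 36*(-2)) + 38760) = sqrt(1/(19 - 36*(-2)) + 38760) = sqrt(1/(19 + 72) + 38760) = sqrt(1/91 + 38760) = sqrt(3527161/91) = sqrt(320971651)/91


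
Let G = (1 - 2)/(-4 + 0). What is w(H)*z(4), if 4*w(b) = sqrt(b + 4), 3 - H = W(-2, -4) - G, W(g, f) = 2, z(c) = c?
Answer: sqrt(21)/2 ≈ 2.2913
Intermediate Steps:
G = 1/4 (G = -1/(-4) = -1*(-1/4) = 1/4 ≈ 0.25000)
H = 5/4 (H = 3 - (2 - 1*1/4) = 3 - (2 - 1/4) = 3 - 1*7/4 = 3 - 7/4 = 5/4 ≈ 1.2500)
w(b) = sqrt(4 + b)/4 (w(b) = sqrt(b + 4)/4 = sqrt(4 + b)/4)
w(H)*z(4) = (sqrt(4 + 5/4)/4)*4 = (sqrt(21/4)/4)*4 = ((sqrt(21)/2)/4)*4 = (sqrt(21)/8)*4 = sqrt(21)/2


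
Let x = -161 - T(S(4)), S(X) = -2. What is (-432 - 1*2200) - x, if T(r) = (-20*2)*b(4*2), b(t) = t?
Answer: -2791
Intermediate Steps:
T(r) = -320 (T(r) = (-20*2)*(4*2) = -5*8*8 = -40*8 = -320)
x = 159 (x = -161 - 1*(-320) = -161 + 320 = 159)
(-432 - 1*2200) - x = (-432 - 1*2200) - 1*159 = (-432 - 2200) - 159 = -2632 - 159 = -2791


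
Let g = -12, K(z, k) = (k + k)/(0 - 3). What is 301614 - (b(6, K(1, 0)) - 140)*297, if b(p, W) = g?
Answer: 346758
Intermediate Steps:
K(z, k) = -2*k/3 (K(z, k) = (2*k)/(-3) = (2*k)*(-⅓) = -2*k/3)
b(p, W) = -12
301614 - (b(6, K(1, 0)) - 140)*297 = 301614 - (-12 - 140)*297 = 301614 - (-152)*297 = 301614 - 1*(-45144) = 301614 + 45144 = 346758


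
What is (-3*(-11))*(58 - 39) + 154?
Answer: 781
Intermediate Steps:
(-3*(-11))*(58 - 39) + 154 = 33*19 + 154 = 627 + 154 = 781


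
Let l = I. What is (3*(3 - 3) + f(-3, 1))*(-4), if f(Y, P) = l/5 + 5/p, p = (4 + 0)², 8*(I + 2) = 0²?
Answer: 7/20 ≈ 0.35000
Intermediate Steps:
I = -2 (I = -2 + (⅛)*0² = -2 + (⅛)*0 = -2 + 0 = -2)
l = -2
p = 16 (p = 4² = 16)
f(Y, P) = -7/80 (f(Y, P) = -2/5 + 5/16 = -2*⅕ + 5*(1/16) = -⅖ + 5/16 = -7/80)
(3*(3 - 3) + f(-3, 1))*(-4) = (3*(3 - 3) - 7/80)*(-4) = (3*0 - 7/80)*(-4) = (0 - 7/80)*(-4) = -7/80*(-4) = 7/20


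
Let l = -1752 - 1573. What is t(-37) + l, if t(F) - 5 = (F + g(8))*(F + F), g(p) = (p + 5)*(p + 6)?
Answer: -14050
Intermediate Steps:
g(p) = (5 + p)*(6 + p)
l = -3325
t(F) = 5 + 2*F*(182 + F) (t(F) = 5 + (F + (30 + 8**2 + 11*8))*(F + F) = 5 + (F + (30 + 64 + 88))*(2*F) = 5 + (F + 182)*(2*F) = 5 + (182 + F)*(2*F) = 5 + 2*F*(182 + F))
t(-37) + l = (5 + 2*(-37)**2 + 364*(-37)) - 3325 = (5 + 2*1369 - 13468) - 3325 = (5 + 2738 - 13468) - 3325 = -10725 - 3325 = -14050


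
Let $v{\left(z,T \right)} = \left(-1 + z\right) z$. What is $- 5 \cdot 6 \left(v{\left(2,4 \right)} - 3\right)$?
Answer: $30$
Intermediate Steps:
$v{\left(z,T \right)} = z \left(-1 + z\right)$
$- 5 \cdot 6 \left(v{\left(2,4 \right)} - 3\right) = - 5 \cdot 6 \left(2 \left(-1 + 2\right) - 3\right) = - 5 \cdot 6 \left(2 \cdot 1 - 3\right) = - 5 \cdot 6 \left(2 - 3\right) = - 5 \cdot 6 \left(-1\right) = \left(-5\right) \left(-6\right) = 30$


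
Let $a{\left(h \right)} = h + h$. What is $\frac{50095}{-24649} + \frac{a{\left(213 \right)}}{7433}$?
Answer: $- \frac{361855661}{183216017} \approx -1.975$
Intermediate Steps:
$a{\left(h \right)} = 2 h$
$\frac{50095}{-24649} + \frac{a{\left(213 \right)}}{7433} = \frac{50095}{-24649} + \frac{2 \cdot 213}{7433} = 50095 \left(- \frac{1}{24649}\right) + 426 \cdot \frac{1}{7433} = - \frac{50095}{24649} + \frac{426}{7433} = - \frac{361855661}{183216017}$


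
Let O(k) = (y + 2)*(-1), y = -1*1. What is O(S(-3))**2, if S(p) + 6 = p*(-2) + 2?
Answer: 1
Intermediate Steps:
S(p) = -4 - 2*p (S(p) = -6 + (p*(-2) + 2) = -6 + (-2*p + 2) = -6 + (2 - 2*p) = -4 - 2*p)
y = -1
O(k) = -1 (O(k) = (-1 + 2)*(-1) = 1*(-1) = -1)
O(S(-3))**2 = (-1)**2 = 1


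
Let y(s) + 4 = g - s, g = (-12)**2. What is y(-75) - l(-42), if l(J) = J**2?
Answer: -1549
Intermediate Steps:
g = 144
y(s) = 140 - s (y(s) = -4 + (144 - s) = 140 - s)
y(-75) - l(-42) = (140 - 1*(-75)) - 1*(-42)**2 = (140 + 75) - 1*1764 = 215 - 1764 = -1549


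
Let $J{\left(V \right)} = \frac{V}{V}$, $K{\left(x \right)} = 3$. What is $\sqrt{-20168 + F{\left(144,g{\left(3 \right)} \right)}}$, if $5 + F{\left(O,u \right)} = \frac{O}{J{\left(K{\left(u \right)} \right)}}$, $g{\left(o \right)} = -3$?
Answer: $i \sqrt{20029} \approx 141.52 i$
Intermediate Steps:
$J{\left(V \right)} = 1$
$F{\left(O,u \right)} = -5 + O$ ($F{\left(O,u \right)} = -5 + \frac{O}{1} = -5 + O 1 = -5 + O$)
$\sqrt{-20168 + F{\left(144,g{\left(3 \right)} \right)}} = \sqrt{-20168 + \left(-5 + 144\right)} = \sqrt{-20168 + 139} = \sqrt{-20029} = i \sqrt{20029}$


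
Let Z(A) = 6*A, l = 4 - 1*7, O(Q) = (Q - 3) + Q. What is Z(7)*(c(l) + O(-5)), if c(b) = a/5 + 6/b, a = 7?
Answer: -2856/5 ≈ -571.20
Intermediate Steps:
O(Q) = -3 + 2*Q (O(Q) = (-3 + Q) + Q = -3 + 2*Q)
l = -3 (l = 4 - 7 = -3)
c(b) = 7/5 + 6/b
Z(7)*(c(l) + O(-5)) = (6*7)*((7/5 + 6/(-3)) + (-3 + 2*(-5))) = 42*((7/5 + 6*(-⅓)) + (-3 - 10)) = 42*((7/5 - 2) - 13) = 42*(-⅗ - 13) = 42*(-68/5) = -2856/5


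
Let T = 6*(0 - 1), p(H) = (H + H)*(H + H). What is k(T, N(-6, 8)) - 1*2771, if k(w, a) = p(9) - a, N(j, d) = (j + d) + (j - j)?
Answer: -2449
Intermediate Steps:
p(H) = 4*H² (p(H) = (2*H)*(2*H) = 4*H²)
N(j, d) = d + j (N(j, d) = (d + j) + 0 = d + j)
T = -6 (T = 6*(-1) = -6)
k(w, a) = 324 - a (k(w, a) = 4*9² - a = 4*81 - a = 324 - a)
k(T, N(-6, 8)) - 1*2771 = (324 - (8 - 6)) - 1*2771 = (324 - 1*2) - 2771 = (324 - 2) - 2771 = 322 - 2771 = -2449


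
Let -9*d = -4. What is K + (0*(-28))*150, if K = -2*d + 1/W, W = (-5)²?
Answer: -191/225 ≈ -0.84889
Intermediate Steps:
d = 4/9 (d = -⅑*(-4) = 4/9 ≈ 0.44444)
W = 25
K = -191/225 (K = -2*4/9 + 1/25 = -8/9 + 1/25 = -191/225 ≈ -0.84889)
K + (0*(-28))*150 = -191/225 + (0*(-28))*150 = -191/225 + 0*150 = -191/225 + 0 = -191/225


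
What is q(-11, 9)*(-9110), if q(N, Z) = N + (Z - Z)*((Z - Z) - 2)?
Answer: 100210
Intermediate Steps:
q(N, Z) = N (q(N, Z) = N + 0*(0 - 2) = N + 0*(-2) = N + 0 = N)
q(-11, 9)*(-9110) = -11*(-9110) = 100210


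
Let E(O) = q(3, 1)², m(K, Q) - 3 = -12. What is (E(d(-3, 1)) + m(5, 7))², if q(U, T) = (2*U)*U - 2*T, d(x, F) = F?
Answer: 61009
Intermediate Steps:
m(K, Q) = -9 (m(K, Q) = 3 - 12 = -9)
q(U, T) = -2*T + 2*U² (q(U, T) = 2*U² - 2*T = -2*T + 2*U²)
E(O) = 256 (E(O) = (-2*1 + 2*3²)² = (-2 + 2*9)² = (-2 + 18)² = 16² = 256)
(E(d(-3, 1)) + m(5, 7))² = (256 - 9)² = 247² = 61009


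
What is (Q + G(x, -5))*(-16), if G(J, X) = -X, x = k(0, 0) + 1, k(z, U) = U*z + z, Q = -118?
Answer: 1808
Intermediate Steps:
k(z, U) = z + U*z
x = 1 (x = 0*(1 + 0) + 1 = 0*1 + 1 = 0 + 1 = 1)
(Q + G(x, -5))*(-16) = (-118 - 1*(-5))*(-16) = (-118 + 5)*(-16) = -113*(-16) = 1808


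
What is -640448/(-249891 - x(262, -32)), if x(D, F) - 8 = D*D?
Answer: 640448/318543 ≈ 2.0106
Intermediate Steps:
x(D, F) = 8 + D² (x(D, F) = 8 + D*D = 8 + D²)
-640448/(-249891 - x(262, -32)) = -640448/(-249891 - (8 + 262²)) = -640448/(-249891 - (8 + 68644)) = -640448/(-249891 - 1*68652) = -640448/(-249891 - 68652) = -640448/(-318543) = -640448*(-1/318543) = 640448/318543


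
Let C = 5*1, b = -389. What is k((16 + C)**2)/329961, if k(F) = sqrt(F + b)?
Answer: 2*sqrt(13)/329961 ≈ 2.1854e-5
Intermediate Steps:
C = 5
k(F) = sqrt(-389 + F) (k(F) = sqrt(F - 389) = sqrt(-389 + F))
k((16 + C)**2)/329961 = sqrt(-389 + (16 + 5)**2)/329961 = sqrt(-389 + 21**2)*(1/329961) = sqrt(-389 + 441)*(1/329961) = sqrt(52)*(1/329961) = (2*sqrt(13))*(1/329961) = 2*sqrt(13)/329961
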